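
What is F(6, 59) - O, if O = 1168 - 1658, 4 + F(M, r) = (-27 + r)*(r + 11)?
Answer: 2726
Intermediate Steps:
F(M, r) = -4 + (-27 + r)*(11 + r) (F(M, r) = -4 + (-27 + r)*(r + 11) = -4 + (-27 + r)*(11 + r))
O = -490
F(6, 59) - O = (-301 + 59² - 16*59) - 1*(-490) = (-301 + 3481 - 944) + 490 = 2236 + 490 = 2726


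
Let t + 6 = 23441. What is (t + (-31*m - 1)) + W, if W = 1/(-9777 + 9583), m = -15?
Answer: 4636405/194 ≈ 23899.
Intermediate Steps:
W = -1/194 (W = 1/(-194) = -1/194 ≈ -0.0051546)
t = 23435 (t = -6 + 23441 = 23435)
(t + (-31*m - 1)) + W = (23435 + (-31*(-15) - 1)) - 1/194 = (23435 + (465 - 1)) - 1/194 = (23435 + 464) - 1/194 = 23899 - 1/194 = 4636405/194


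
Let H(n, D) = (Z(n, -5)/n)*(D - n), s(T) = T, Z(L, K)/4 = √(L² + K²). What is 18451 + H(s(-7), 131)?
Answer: 18451 - 552*√74/7 ≈ 17773.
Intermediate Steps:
Z(L, K) = 4*√(K² + L²) (Z(L, K) = 4*√(L² + K²) = 4*√(K² + L²))
H(n, D) = 4*√(25 + n²)*(D - n)/n (H(n, D) = ((4*√((-5)² + n²))/n)*(D - n) = ((4*√(25 + n²))/n)*(D - n) = (4*√(25 + n²)/n)*(D - n) = 4*√(25 + n²)*(D - n)/n)
18451 + H(s(-7), 131) = 18451 + 4*√(25 + (-7)²)*(131 - 1*(-7))/(-7) = 18451 + 4*(-⅐)*√(25 + 49)*(131 + 7) = 18451 + 4*(-⅐)*√74*138 = 18451 - 552*√74/7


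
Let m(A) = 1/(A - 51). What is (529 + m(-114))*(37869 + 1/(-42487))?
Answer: 140434736591368/7010355 ≈ 2.0032e+7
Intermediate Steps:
m(A) = 1/(-51 + A)
(529 + m(-114))*(37869 + 1/(-42487)) = (529 + 1/(-51 - 114))*(37869 + 1/(-42487)) = (529 + 1/(-165))*(37869 - 1/42487) = (529 - 1/165)*(1608940202/42487) = (87284/165)*(1608940202/42487) = 140434736591368/7010355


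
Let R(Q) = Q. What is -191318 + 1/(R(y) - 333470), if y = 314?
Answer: -63738739609/333156 ≈ -1.9132e+5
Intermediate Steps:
-191318 + 1/(R(y) - 333470) = -191318 + 1/(314 - 333470) = -191318 + 1/(-333156) = -191318 - 1/333156 = -63738739609/333156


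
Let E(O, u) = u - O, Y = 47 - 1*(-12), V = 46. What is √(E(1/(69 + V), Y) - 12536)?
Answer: 2*I*√41252110/115 ≈ 111.7*I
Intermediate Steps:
Y = 59 (Y = 47 + 12 = 59)
√(E(1/(69 + V), Y) - 12536) = √((59 - 1/(69 + 46)) - 12536) = √((59 - 1/115) - 12536) = √(6784/115 - 12536) = √(-1434856/115) = 2*I*√41252110/115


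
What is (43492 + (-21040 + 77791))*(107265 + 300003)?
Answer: 40825766124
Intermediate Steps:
(43492 + (-21040 + 77791))*(107265 + 300003) = (43492 + 56751)*407268 = 100243*407268 = 40825766124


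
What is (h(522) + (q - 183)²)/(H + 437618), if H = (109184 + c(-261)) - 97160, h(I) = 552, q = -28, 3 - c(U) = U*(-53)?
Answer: 45073/435812 ≈ 0.10342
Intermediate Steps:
c(U) = 3 + 53*U (c(U) = 3 - U*(-53) = 3 - (-53)*U = 3 + 53*U)
H = -1806 (H = (109184 + (3 + 53*(-261))) - 97160 = (109184 + (3 - 13833)) - 97160 = (109184 - 13830) - 97160 = 95354 - 97160 = -1806)
(h(522) + (q - 183)²)/(H + 437618) = (552 + (-28 - 183)²)/(-1806 + 437618) = (552 + (-211)²)/435812 = (552 + 44521)*(1/435812) = 45073*(1/435812) = 45073/435812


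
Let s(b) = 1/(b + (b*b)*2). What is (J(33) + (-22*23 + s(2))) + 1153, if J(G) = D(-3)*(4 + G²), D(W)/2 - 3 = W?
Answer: 6471/10 ≈ 647.10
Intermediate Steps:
D(W) = 6 + 2*W
J(G) = 0 (J(G) = (6 + 2*(-3))*(4 + G²) = (6 - 6)*(4 + G²) = 0*(4 + G²) = 0)
s(b) = 1/(b + 2*b²) (s(b) = 1/(b + b²*2) = 1/(b + 2*b²))
(J(33) + (-22*23 + s(2))) + 1153 = (0 + (-22*23 + 1/(2*(1 + 2*2)))) + 1153 = (0 + (-506 + 1/(2*(1 + 4)))) + 1153 = (0 + (-506 + (½)/5)) + 1153 = (0 + (-506 + (½)*(⅕))) + 1153 = (0 + (-506 + ⅒)) + 1153 = (0 - 5059/10) + 1153 = -5059/10 + 1153 = 6471/10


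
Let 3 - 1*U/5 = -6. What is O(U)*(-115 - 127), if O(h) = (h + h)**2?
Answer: -1960200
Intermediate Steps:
U = 45 (U = 15 - 5*(-6) = 15 + 30 = 45)
O(h) = 4*h**2 (O(h) = (2*h)**2 = 4*h**2)
O(U)*(-115 - 127) = (4*45**2)*(-115 - 127) = (4*2025)*(-242) = 8100*(-242) = -1960200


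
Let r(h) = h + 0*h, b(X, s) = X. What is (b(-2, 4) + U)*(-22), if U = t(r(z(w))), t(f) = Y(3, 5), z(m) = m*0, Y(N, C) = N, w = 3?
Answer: -22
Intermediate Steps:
z(m) = 0
r(h) = h (r(h) = h + 0 = h)
t(f) = 3
U = 3
(b(-2, 4) + U)*(-22) = (-2 + 3)*(-22) = 1*(-22) = -22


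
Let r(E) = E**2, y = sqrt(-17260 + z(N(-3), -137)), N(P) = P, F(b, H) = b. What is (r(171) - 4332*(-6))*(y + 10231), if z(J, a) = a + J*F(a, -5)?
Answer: 565088823 + 55233*I*sqrt(16986) ≈ 5.6509e+8 + 7.1985e+6*I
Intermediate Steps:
z(J, a) = a + J*a
y = I*sqrt(16986) (y = sqrt(-17260 - 137*(1 - 3)) = sqrt(-17260 - 137*(-2)) = sqrt(-17260 + 274) = sqrt(-16986) = I*sqrt(16986) ≈ 130.33*I)
(r(171) - 4332*(-6))*(y + 10231) = (171**2 - 4332*(-6))*(I*sqrt(16986) + 10231) = (29241 + 25992)*(10231 + I*sqrt(16986)) = 55233*(10231 + I*sqrt(16986)) = 565088823 + 55233*I*sqrt(16986)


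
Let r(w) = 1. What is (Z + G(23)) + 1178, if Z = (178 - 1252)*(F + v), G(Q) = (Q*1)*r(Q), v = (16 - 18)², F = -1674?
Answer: 1794781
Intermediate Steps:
v = 4 (v = (-2)² = 4)
G(Q) = Q (G(Q) = (Q*1)*1 = Q*1 = Q)
Z = 1793580 (Z = (178 - 1252)*(-1674 + 4) = -1074*(-1670) = 1793580)
(Z + G(23)) + 1178 = (1793580 + 23) + 1178 = 1793603 + 1178 = 1794781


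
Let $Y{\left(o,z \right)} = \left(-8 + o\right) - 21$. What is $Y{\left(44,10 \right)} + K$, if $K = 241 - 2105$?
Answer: $-1849$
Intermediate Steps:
$Y{\left(o,z \right)} = -29 + o$
$K = -1864$
$Y{\left(44,10 \right)} + K = \left(-29 + 44\right) - 1864 = 15 - 1864 = -1849$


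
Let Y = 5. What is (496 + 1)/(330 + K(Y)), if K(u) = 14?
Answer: 497/344 ≈ 1.4448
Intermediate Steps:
(496 + 1)/(330 + K(Y)) = (496 + 1)/(330 + 14) = 497/344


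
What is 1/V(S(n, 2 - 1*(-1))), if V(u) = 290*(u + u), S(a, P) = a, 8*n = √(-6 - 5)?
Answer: -2*I*√11/1595 ≈ -0.0041588*I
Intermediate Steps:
n = I*√11/8 (n = √(-6 - 5)/8 = √(-11)/8 = (I*√11)/8 = I*√11/8 ≈ 0.41458*I)
V(u) = 580*u (V(u) = 290*(2*u) = 580*u)
1/V(S(n, 2 - 1*(-1))) = 1/(580*(I*√11/8)) = 1/(145*I*√11/2) = -2*I*√11/1595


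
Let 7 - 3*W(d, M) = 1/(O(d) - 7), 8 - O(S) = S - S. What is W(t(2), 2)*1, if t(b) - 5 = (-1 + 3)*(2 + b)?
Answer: 2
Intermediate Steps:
O(S) = 8 (O(S) = 8 - (S - S) = 8 - 1*0 = 8 + 0 = 8)
t(b) = 9 + 2*b (t(b) = 5 + (-1 + 3)*(2 + b) = 5 + 2*(2 + b) = 5 + (4 + 2*b) = 9 + 2*b)
W(d, M) = 2 (W(d, M) = 7/3 - 1/(3*(8 - 7)) = 7/3 - 1/3/1 = 7/3 - 1/3*1 = 7/3 - 1/3 = 2)
W(t(2), 2)*1 = 2*1 = 2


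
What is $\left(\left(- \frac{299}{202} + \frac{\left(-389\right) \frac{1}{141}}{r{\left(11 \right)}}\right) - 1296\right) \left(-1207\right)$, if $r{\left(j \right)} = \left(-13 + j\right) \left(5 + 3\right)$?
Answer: $\frac{356788426313}{227856} \approx 1.5659 \cdot 10^{6}$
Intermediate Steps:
$r{\left(j \right)} = -104 + 8 j$ ($r{\left(j \right)} = \left(-13 + j\right) 8 = -104 + 8 j$)
$\left(\left(- \frac{299}{202} + \frac{\left(-389\right) \frac{1}{141}}{r{\left(11 \right)}}\right) - 1296\right) \left(-1207\right) = \left(\left(- \frac{299}{202} + \frac{\left(-389\right) \frac{1}{141}}{-104 + 8 \cdot 11}\right) - 1296\right) \left(-1207\right) = \left(\left(\left(-299\right) \frac{1}{202} + \frac{\left(-389\right) \frac{1}{141}}{-104 + 88}\right) - 1296\right) \left(-1207\right) = \left(\left(- \frac{299}{202} - \frac{389}{141 \left(-16\right)}\right) - 1296\right) \left(-1207\right) = \left(\left(- \frac{299}{202} - - \frac{389}{2256}\right) - 1296\right) \left(-1207\right) = \left(\left(- \frac{299}{202} + \frac{389}{2256}\right) - 1296\right) \left(-1207\right) = \left(- \frac{297983}{227856} - 1296\right) \left(-1207\right) = \left(- \frac{295599359}{227856}\right) \left(-1207\right) = \frac{356788426313}{227856}$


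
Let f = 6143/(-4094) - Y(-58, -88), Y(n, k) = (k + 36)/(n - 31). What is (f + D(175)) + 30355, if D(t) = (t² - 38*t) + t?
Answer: 223134935/4094 ≈ 54503.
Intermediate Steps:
D(t) = t² - 37*t
Y(n, k) = (36 + k)/(-31 + n)
f = -8535/4094 (f = 6143/(-4094) - (36 - 88)/(-31 - 58) = 6143*(-1/4094) - (-52)/(-89) = -6143/4094 - (-1)*(-52)/89 = -6143/4094 - 1*52/89 = -6143/4094 - 52/89 = -8535/4094 ≈ -2.0848)
(f + D(175)) + 30355 = (-8535/4094 + 175*(-37 + 175)) + 30355 = (-8535/4094 + 175*138) + 30355 = (-8535/4094 + 24150) + 30355 = 98861565/4094 + 30355 = 223134935/4094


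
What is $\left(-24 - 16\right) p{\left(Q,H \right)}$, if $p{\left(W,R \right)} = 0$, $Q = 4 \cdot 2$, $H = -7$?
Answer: $0$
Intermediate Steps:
$Q = 8$
$\left(-24 - 16\right) p{\left(Q,H \right)} = \left(-24 - 16\right) 0 = \left(-40\right) 0 = 0$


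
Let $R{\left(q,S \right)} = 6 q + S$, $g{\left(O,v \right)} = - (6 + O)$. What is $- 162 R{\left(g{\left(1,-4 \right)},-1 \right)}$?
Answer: $6966$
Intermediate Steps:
$g{\left(O,v \right)} = -6 - O$
$R{\left(q,S \right)} = S + 6 q$
$- 162 R{\left(g{\left(1,-4 \right)},-1 \right)} = - 162 \left(-1 + 6 \left(-6 - 1\right)\right) = - 162 \left(-1 + 6 \left(-7\right)\right) = - 162 \left(-1 - 42\right) = \left(-162\right) \left(-43\right) = 6966$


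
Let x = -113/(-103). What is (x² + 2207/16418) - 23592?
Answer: -4108987579199/174178562 ≈ -23591.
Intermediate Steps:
x = 113/103 (x = -113*(-1/103) = 113/103 ≈ 1.0971)
(x² + 2207/16418) - 23592 = ((113/103)² + 2207/16418) - 23592 = (12769/10609 + 2207*(1/16418)) - 23592 = (12769/10609 + 2207/16418) - 23592 = 233055505/174178562 - 23592 = -4108987579199/174178562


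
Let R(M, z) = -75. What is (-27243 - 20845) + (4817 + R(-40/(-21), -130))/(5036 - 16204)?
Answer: -268525763/5584 ≈ -48088.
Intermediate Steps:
(-27243 - 20845) + (4817 + R(-40/(-21), -130))/(5036 - 16204) = (-27243 - 20845) + (4817 - 75)/(5036 - 16204) = -48088 + 4742/(-11168) = -48088 + 4742*(-1/11168) = -48088 - 2371/5584 = -268525763/5584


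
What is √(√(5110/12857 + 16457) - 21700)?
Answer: √(-3587063143300 + 12857*√2720448102463)/12857 ≈ 146.87*I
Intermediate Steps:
√(√(5110/12857 + 16457) - 21700) = √(√(211592759/12857) - 21700) = √(√2720448102463/12857 - 21700) = √(-21700 + √2720448102463/12857)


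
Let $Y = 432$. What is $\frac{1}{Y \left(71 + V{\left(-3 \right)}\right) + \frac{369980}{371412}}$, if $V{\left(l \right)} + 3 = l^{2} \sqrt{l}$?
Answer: $\frac{253279048632219}{7831567632627035617} - \frac{33521090319792 i \sqrt{3}}{7831567632627035617} \approx 3.2341 \cdot 10^{-5} - 7.4136 \cdot 10^{-6} i$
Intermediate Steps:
$V{\left(l \right)} = -3 + l^{\frac{5}{2}}$ ($V{\left(l \right)} = -3 + l^{2} \sqrt{l} = -3 + l^{\frac{5}{2}}$)
$\frac{1}{Y \left(71 + V{\left(-3 \right)}\right) + \frac{369980}{371412}} = \frac{1}{432 \left(71 - \left(3 - \left(-3\right)^{\frac{5}{2}}\right)\right) + \frac{369980}{371412}} = \frac{1}{432 \left(71 - \left(3 - 9 i \sqrt{3}\right)\right) + 369980 \cdot \frac{1}{371412}} = \frac{1}{432 \left(68 + 9 i \sqrt{3}\right) + \frac{92495}{92853}} = \frac{1}{\left(29376 + 3888 i \sqrt{3}\right) + \frac{92495}{92853}} = \frac{1}{\frac{2727742223}{92853} + 3888 i \sqrt{3}}$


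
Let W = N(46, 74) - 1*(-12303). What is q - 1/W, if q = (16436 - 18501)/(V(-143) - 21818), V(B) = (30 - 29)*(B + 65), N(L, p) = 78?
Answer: 3649267/38727768 ≈ 0.094229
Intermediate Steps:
V(B) = 65 + B (V(B) = 1*(65 + B) = 65 + B)
W = 12381 (W = 78 - 1*(-12303) = 78 + 12303 = 12381)
q = 295/3128 (q = (16436 - 18501)/((65 - 143) - 21818) = -2065/(-78 - 21818) = -2065/(-21896) = -2065*(-1/21896) = 295/3128 ≈ 0.094309)
q - 1/W = 295/3128 - 1/12381 = 3649267/38727768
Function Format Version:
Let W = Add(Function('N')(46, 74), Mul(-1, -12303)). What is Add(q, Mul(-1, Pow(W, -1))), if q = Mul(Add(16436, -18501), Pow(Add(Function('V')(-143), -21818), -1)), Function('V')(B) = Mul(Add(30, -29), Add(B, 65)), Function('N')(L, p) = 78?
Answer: Rational(3649267, 38727768) ≈ 0.094229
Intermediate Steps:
Function('V')(B) = Add(65, B) (Function('V')(B) = Mul(1, Add(65, B)) = Add(65, B))
W = 12381 (W = Add(78, Mul(-1, -12303)) = Add(78, 12303) = 12381)
q = Rational(295, 3128) (q = Mul(Add(16436, -18501), Pow(Add(Add(65, -143), -21818), -1)) = Mul(-2065, Pow(Add(-78, -21818), -1)) = Mul(-2065, Pow(-21896, -1)) = Mul(-2065, Rational(-1, 21896)) = Rational(295, 3128) ≈ 0.094309)
Add(q, Mul(-1, Pow(W, -1))) = Add(Rational(295, 3128), Mul(-1, Pow(12381, -1))) = Add(Rational(295, 3128), Mul(-1, Rational(1, 12381))) = Add(Rational(295, 3128), Rational(-1, 12381)) = Rational(3649267, 38727768)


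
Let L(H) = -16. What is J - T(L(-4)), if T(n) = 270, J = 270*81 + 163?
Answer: 21763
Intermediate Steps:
J = 22033 (J = 21870 + 163 = 22033)
J - T(L(-4)) = 22033 - 1*270 = 22033 - 270 = 21763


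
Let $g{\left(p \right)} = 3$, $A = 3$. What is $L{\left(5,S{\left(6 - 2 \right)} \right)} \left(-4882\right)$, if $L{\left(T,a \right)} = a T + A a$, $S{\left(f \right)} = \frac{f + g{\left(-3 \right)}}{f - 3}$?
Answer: $-273392$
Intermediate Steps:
$S{\left(f \right)} = \frac{3 + f}{-3 + f}$ ($S{\left(f \right)} = \frac{f + 3}{f - 3} = \frac{3 + f}{-3 + f}$)
$L{\left(T,a \right)} = 3 a + T a$ ($L{\left(T,a \right)} = a T + 3 a = T a + 3 a = 3 a + T a$)
$L{\left(5,S{\left(6 - 2 \right)} \right)} \left(-4882\right) = \frac{3 + \left(6 - 2\right)}{-3 + \left(6 - 2\right)} \left(3 + 5\right) \left(-4882\right) = \frac{3 + \left(6 - 2\right)}{-3 + \left(6 - 2\right)} 8 \left(-4882\right) = \frac{3 + 4}{-3 + 4} \cdot 8 \left(-4882\right) = 1^{-1} \cdot 7 \cdot 8 \left(-4882\right) = 1 \cdot 7 \cdot 8 \left(-4882\right) = 7 \cdot 8 \left(-4882\right) = 56 \left(-4882\right) = -273392$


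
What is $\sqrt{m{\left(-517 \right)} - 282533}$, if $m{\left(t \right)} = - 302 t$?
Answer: $i \sqrt{126399} \approx 355.53 i$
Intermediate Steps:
$\sqrt{m{\left(-517 \right)} - 282533} = \sqrt{\left(-302\right) \left(-517\right) - 282533} = \sqrt{156134 - 282533} = \sqrt{-126399} = i \sqrt{126399}$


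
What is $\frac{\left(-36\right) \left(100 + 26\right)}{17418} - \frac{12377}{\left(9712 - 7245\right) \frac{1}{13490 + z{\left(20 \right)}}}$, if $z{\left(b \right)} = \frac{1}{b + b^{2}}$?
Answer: $- \frac{203575455212071}{3007914420} \approx -67680.0$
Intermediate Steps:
$\frac{\left(-36\right) \left(100 + 26\right)}{17418} - \frac{12377}{\left(9712 - 7245\right) \frac{1}{13490 + z{\left(20 \right)}}} = \frac{\left(-36\right) \left(100 + 26\right)}{17418} - \frac{12377}{\left(9712 - 7245\right) \frac{1}{13490 + \frac{1}{20 \left(1 + 20\right)}}} = \left(-36\right) 126 \cdot \frac{1}{17418} - \frac{12377}{2467 \frac{1}{13490 + \frac{1}{20 \cdot 21}}} = \left(-4536\right) \frac{1}{17418} - \frac{12377}{2467 \frac{1}{13490 + \frac{1}{20} \cdot \frac{1}{21}}} = - \frac{756}{2903} - \frac{12377}{2467 \frac{1}{13490 + \frac{1}{420}}} = - \frac{756}{2903} - \frac{12377}{2467 \frac{1}{\frac{5665801}{420}}} = - \frac{756}{2903} - \frac{12377}{2467 \cdot \frac{420}{5665801}} = - \frac{756}{2903} - \frac{12377}{\frac{1036140}{5665801}} = - \frac{756}{2903} - \frac{70125618977}{1036140} = - \frac{203575455212071}{3007914420}$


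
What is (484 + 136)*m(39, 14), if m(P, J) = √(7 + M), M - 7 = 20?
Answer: 620*√34 ≈ 3615.2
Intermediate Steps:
M = 27 (M = 7 + 20 = 27)
m(P, J) = √34 (m(P, J) = √(7 + 27) = √34)
(484 + 136)*m(39, 14) = (484 + 136)*√34 = 620*√34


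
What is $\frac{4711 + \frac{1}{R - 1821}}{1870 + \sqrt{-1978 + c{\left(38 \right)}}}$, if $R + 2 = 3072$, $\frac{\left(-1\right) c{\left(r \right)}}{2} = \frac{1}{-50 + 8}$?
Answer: $\frac{231066250800}{91772069813} - \frac{5884040 i \sqrt{872277}}{91772069813} \approx 2.5178 - 0.059881 i$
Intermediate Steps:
$c{\left(r \right)} = \frac{1}{21}$ ($c{\left(r \right)} = - \frac{2}{-50 + 8} = - \frac{2}{-42} = \left(-2\right) \left(- \frac{1}{42}\right) = \frac{1}{21}$)
$R = 3070$ ($R = -2 + 3072 = 3070$)
$\frac{4711 + \frac{1}{R - 1821}}{1870 + \sqrt{-1978 + c{\left(38 \right)}}} = \frac{4711 + \frac{1}{3070 - 1821}}{1870 + \sqrt{-1978 + \frac{1}{21}}} = \frac{4711 + \frac{1}{1249}}{1870 + \sqrt{- \frac{41537}{21}}} = \frac{4711 + \frac{1}{1249}}{1870 + \frac{i \sqrt{872277}}{21}} = \frac{5884040}{1249 \left(1870 + \frac{i \sqrt{872277}}{21}\right)}$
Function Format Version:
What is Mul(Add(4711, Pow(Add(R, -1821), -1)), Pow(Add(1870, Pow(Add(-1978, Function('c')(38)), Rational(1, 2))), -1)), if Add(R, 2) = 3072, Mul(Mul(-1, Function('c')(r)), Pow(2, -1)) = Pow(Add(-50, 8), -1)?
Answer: Add(Rational(231066250800, 91772069813), Mul(Rational(-5884040, 91772069813), I, Pow(872277, Rational(1, 2)))) ≈ Add(2.5178, Mul(-0.059881, I))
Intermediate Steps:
Function('c')(r) = Rational(1, 21) (Function('c')(r) = Mul(-2, Pow(Add(-50, 8), -1)) = Mul(-2, Pow(-42, -1)) = Mul(-2, Rational(-1, 42)) = Rational(1, 21))
R = 3070 (R = Add(-2, 3072) = 3070)
Mul(Add(4711, Pow(Add(R, -1821), -1)), Pow(Add(1870, Pow(Add(-1978, Function('c')(38)), Rational(1, 2))), -1)) = Mul(Add(4711, Pow(Add(3070, -1821), -1)), Pow(Add(1870, Pow(Add(-1978, Rational(1, 21)), Rational(1, 2))), -1)) = Mul(Add(4711, Pow(1249, -1)), Pow(Add(1870, Pow(Rational(-41537, 21), Rational(1, 2))), -1)) = Mul(Add(4711, Rational(1, 1249)), Pow(Add(1870, Mul(Rational(1, 21), I, Pow(872277, Rational(1, 2)))), -1)) = Mul(Rational(5884040, 1249), Pow(Add(1870, Mul(Rational(1, 21), I, Pow(872277, Rational(1, 2)))), -1))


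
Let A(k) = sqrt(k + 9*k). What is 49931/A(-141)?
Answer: -49931*I*sqrt(1410)/1410 ≈ -1329.7*I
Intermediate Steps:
A(k) = sqrt(10)*sqrt(k) (A(k) = sqrt(10*k) = sqrt(10)*sqrt(k))
49931/A(-141) = 49931/((sqrt(10)*sqrt(-141))) = 49931/((sqrt(10)*(I*sqrt(141)))) = 49931/((I*sqrt(1410))) = 49931*(-I*sqrt(1410)/1410) = -49931*I*sqrt(1410)/1410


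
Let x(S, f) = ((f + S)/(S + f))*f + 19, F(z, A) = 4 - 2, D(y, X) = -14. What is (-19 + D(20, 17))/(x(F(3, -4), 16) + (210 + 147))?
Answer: -33/392 ≈ -0.084184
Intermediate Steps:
F(z, A) = 2
x(S, f) = 19 + f (x(S, f) = ((S + f)/(S + f))*f + 19 = 1*f + 19 = f + 19 = 19 + f)
(-19 + D(20, 17))/(x(F(3, -4), 16) + (210 + 147)) = (-19 - 14)/((19 + 16) + (210 + 147)) = -33/(35 + 357) = -33/392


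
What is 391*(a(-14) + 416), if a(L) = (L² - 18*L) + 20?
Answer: 345644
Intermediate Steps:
a(L) = 20 + L² - 18*L
391*(a(-14) + 416) = 391*((20 + (-14)² - 18*(-14)) + 416) = 391*((20 + 196 + 252) + 416) = 391*(468 + 416) = 391*884 = 345644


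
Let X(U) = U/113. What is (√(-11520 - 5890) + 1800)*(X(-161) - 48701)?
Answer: -9906073200/113 - 5503374*I*√17410/113 ≈ -8.7664e+7 - 6.4261e+6*I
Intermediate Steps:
X(U) = U/113 (X(U) = U*(1/113) = U/113)
(√(-11520 - 5890) + 1800)*(X(-161) - 48701) = (√(-11520 - 5890) + 1800)*((1/113)*(-161) - 48701) = (√(-17410) + 1800)*(-161/113 - 48701) = (I*√17410 + 1800)*(-5503374/113) = (1800 + I*√17410)*(-5503374/113) = -9906073200/113 - 5503374*I*√17410/113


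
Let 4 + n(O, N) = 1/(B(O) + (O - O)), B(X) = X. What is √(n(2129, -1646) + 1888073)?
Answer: √8557938962358/2129 ≈ 1374.1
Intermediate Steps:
n(O, N) = -4 + 1/O (n(O, N) = -4 + 1/(O + (O - O)) = -4 + 1/(O + 0) = -4 + 1/O)
√(n(2129, -1646) + 1888073) = √((-4 + 1/2129) + 1888073) = √(-8515/2129 + 1888073) = √(4019698902/2129) = √8557938962358/2129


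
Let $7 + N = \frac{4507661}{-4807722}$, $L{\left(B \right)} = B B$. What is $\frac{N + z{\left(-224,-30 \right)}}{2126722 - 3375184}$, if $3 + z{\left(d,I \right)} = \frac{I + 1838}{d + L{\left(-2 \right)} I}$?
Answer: $\frac{3347695055}{258097103613252} \approx 1.2971 \cdot 10^{-5}$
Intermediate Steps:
$L{\left(B \right)} = B^{2}$
$N = - \frac{38161715}{4807722}$ ($N = -7 + \frac{4507661}{-4807722} = -7 + 4507661 \left(- \frac{1}{4807722}\right) = -7 - \frac{4507661}{4807722} = - \frac{38161715}{4807722} \approx -7.9376$)
$z{\left(d,I \right)} = -3 + \frac{1838 + I}{d + 4 I}$ ($z{\left(d,I \right)} = -3 + \frac{I + 1838}{d + \left(-2\right)^{2} I} = -3 + \frac{1838 + I}{d + 4 I}$)
$\frac{N + z{\left(-224,-30 \right)}}{2126722 - 3375184} = \frac{- \frac{38161715}{4807722} + \frac{1838 - -330 - -672}{-224 + 4 \left(-30\right)}}{2126722 - 3375184} = \frac{- \frac{38161715}{4807722} + \frac{1838 + 330 + 672}{-224 - 120}}{-1248462} = \left(- \frac{38161715}{4807722} + \frac{1}{-344} \cdot 2840\right) \left(- \frac{1}{1248462}\right) = \left(- \frac{38161715}{4807722} - \frac{355}{43}\right) \left(- \frac{1}{1248462}\right) = \left(- \frac{3347695055}{206732046}\right) \left(- \frac{1}{1248462}\right) = \frac{3347695055}{258097103613252}$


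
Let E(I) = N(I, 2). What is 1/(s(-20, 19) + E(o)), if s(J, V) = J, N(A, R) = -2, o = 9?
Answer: -1/22 ≈ -0.045455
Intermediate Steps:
E(I) = -2
1/(s(-20, 19) + E(o)) = 1/(-20 - 2) = 1/(-22) = -1/22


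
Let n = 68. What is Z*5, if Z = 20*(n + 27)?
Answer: 9500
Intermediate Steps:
Z = 1900 (Z = 20*(68 + 27) = 20*95 = 1900)
Z*5 = 1900*5 = 9500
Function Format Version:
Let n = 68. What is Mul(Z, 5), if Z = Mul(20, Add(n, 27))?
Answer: 9500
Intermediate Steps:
Z = 1900 (Z = Mul(20, Add(68, 27)) = Mul(20, 95) = 1900)
Mul(Z, 5) = Mul(1900, 5) = 9500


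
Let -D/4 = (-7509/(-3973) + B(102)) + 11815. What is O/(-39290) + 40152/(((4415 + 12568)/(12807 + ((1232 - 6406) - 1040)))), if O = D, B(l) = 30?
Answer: 6887683852135988/441838700685 ≈ 15589.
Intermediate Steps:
D = -188270776/3973 (D = -4*((-7509/(-3973) + 30) + 11815) = -4*((-7509*(-1/3973) + 30) + 11815) = -4*((7509/3973 + 30) + 11815) = -4*(126699/3973 + 11815) = -4*47067694/3973 = -188270776/3973 ≈ -47388.)
O = -188270776/3973 ≈ -47388.
O/(-39290) + 40152/(((4415 + 12568)/(12807 + ((1232 - 6406) - 1040)))) = -188270776/3973/(-39290) + 40152/(((4415 + 12568)/(12807 + ((1232 - 6406) - 1040)))) = -188270776/3973*(-1/39290) + 40152/((16983/(12807 + (-5174 - 1040)))) = 94135388/78049585 + 40152/((16983/(12807 - 6214))) = 94135388/78049585 + 40152/((16983/6593)) = 94135388/78049585 + 40152/((16983*(1/6593))) = 94135388/78049585 + 40152/(16983/6593) = 94135388/78049585 + 40152*(6593/16983) = 94135388/78049585 + 88240712/5661 = 6887683852135988/441838700685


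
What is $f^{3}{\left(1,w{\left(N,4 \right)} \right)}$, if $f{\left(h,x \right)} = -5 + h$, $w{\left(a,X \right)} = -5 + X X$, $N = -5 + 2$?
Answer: $-64$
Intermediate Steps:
$N = -3$
$w{\left(a,X \right)} = -5 + X^{2}$
$f^{3}{\left(1,w{\left(N,4 \right)} \right)} = \left(-5 + 1\right)^{3} = \left(-4\right)^{3} = -64$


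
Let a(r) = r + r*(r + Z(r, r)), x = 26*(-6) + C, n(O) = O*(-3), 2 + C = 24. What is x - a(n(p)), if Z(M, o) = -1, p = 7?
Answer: -575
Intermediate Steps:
C = 22 (C = -2 + 24 = 22)
n(O) = -3*O
x = -134 (x = 26*(-6) + 22 = -156 + 22 = -134)
a(r) = r + r*(-1 + r) (a(r) = r + r*(r - 1) = r + r*(-1 + r))
x - a(n(p)) = -134 - (-3*7)² = -134 - 1*(-21)² = -134 - 1*441 = -134 - 441 = -575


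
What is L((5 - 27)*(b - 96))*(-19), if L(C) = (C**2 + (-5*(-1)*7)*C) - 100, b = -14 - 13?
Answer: -140923874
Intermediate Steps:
b = -27
L(C) = -100 + C**2 + 35*C (L(C) = (C**2 + (5*7)*C) - 100 = (C**2 + 35*C) - 100 = -100 + C**2 + 35*C)
L((5 - 27)*(b - 96))*(-19) = (-100 + ((5 - 27)*(-27 - 96))**2 + 35*((5 - 27)*(-27 - 96)))*(-19) = (-100 + (-22*(-123))**2 + 35*(-22*(-123)))*(-19) = (-100 + 2706**2 + 35*2706)*(-19) = (-100 + 7322436 + 94710)*(-19) = 7417046*(-19) = -140923874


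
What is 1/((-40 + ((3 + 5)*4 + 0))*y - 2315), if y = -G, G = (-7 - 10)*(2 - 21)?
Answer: 1/269 ≈ 0.0037175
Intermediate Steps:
G = 323 (G = -17*(-19) = 323)
y = -323 (y = -1*323 = -323)
1/((-40 + ((3 + 5)*4 + 0))*y - 2315) = 1/((-40 + ((3 + 5)*4 + 0))*(-323) - 2315) = 1/((-40 + (8*4 + 0))*(-323) - 2315) = 1/((-40 + (32 + 0))*(-323) - 2315) = 1/((-40 + 32)*(-323) - 2315) = 1/(-8*(-323) - 2315) = 1/(2584 - 2315) = 1/269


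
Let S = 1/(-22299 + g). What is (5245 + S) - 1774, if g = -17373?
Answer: 137701511/39672 ≈ 3471.0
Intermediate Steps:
S = -1/39672 (S = 1/(-22299 - 17373) = 1/(-39672) = -1/39672 ≈ -2.5207e-5)
(5245 + S) - 1774 = (5245 - 1/39672) - 1774 = 208079639/39672 - 1774 = 137701511/39672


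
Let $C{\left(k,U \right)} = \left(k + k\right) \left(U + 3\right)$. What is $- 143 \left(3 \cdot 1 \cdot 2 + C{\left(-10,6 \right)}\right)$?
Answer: $24882$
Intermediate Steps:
$C{\left(k,U \right)} = 2 k \left(3 + U\right)$
$- 143 \left(3 \cdot 1 \cdot 2 + C{\left(-10,6 \right)}\right) = - 143 \left(3 \cdot 1 \cdot 2 + 2 \left(-10\right) \left(3 + 6\right)\right) = - 143 \left(3 \cdot 2 + 2 \left(-10\right) 9\right) = - 143 \left(6 - 180\right) = \left(-143\right) \left(-174\right) = 24882$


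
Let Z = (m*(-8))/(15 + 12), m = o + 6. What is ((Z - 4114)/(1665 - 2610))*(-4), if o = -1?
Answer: -63496/3645 ≈ -17.420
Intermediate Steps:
m = 5 (m = -1 + 6 = 5)
Z = -40/27 (Z = (5*(-8))/(15 + 12) = -40/27 ≈ -1.4815)
((Z - 4114)/(1665 - 2610))*(-4) = ((-40/27 - 4114)/(1665 - 2610))*(-4) = -111118/27/(-945)*(-4) = -111118/27*(-1/945)*(-4) = (15874/3645)*(-4) = -63496/3645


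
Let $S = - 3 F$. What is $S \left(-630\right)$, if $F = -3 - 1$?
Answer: $-7560$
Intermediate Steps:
$F = -4$ ($F = -3 - 1 = -4$)
$S = 12$ ($S = \left(-3\right) \left(-4\right) = 12$)
$S \left(-630\right) = 12 \left(-630\right) = -7560$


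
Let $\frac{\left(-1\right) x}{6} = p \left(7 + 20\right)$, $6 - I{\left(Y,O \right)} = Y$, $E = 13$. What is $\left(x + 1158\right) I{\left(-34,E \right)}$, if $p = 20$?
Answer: $-83280$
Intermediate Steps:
$I{\left(Y,O \right)} = 6 - Y$
$x = -3240$ ($x = - 6 \cdot 20 \left(7 + 20\right) = - 6 \cdot 20 \cdot 27 = \left(-6\right) 540 = -3240$)
$\left(x + 1158\right) I{\left(-34,E \right)} = \left(-3240 + 1158\right) \left(6 - -34\right) = - 2082 \left(6 + 34\right) = \left(-2082\right) 40 = -83280$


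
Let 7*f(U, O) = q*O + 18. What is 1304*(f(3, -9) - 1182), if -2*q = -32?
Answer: -1564800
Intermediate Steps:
q = 16 (q = -½*(-32) = 16)
f(U, O) = 18/7 + 16*O/7 (f(U, O) = (16*O + 18)/7 = (18 + 16*O)/7 = 18/7 + 16*O/7)
1304*(f(3, -9) - 1182) = 1304*((18/7 + (16/7)*(-9)) - 1182) = 1304*((18/7 - 144/7) - 1182) = 1304*(-18 - 1182) = 1304*(-1200) = -1564800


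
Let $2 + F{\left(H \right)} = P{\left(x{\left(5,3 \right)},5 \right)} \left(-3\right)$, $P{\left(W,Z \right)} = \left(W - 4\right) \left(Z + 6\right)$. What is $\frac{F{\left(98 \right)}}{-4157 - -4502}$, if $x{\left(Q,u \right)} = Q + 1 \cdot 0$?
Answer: $- \frac{7}{69} \approx -0.10145$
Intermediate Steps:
$x{\left(Q,u \right)} = Q$ ($x{\left(Q,u \right)} = Q + 0 = Q$)
$P{\left(W,Z \right)} = \left(-4 + W\right) \left(6 + Z\right)$
$F{\left(H \right)} = -35$ ($F{\left(H \right)} = -2 + \left(-24 - 20 + 6 \cdot 5 + 5 \cdot 5\right) \left(-3\right) = -2 + \left(-24 - 20 + 30 + 25\right) \left(-3\right) = -2 + 11 \left(-3\right) = -2 - 33 = -35$)
$\frac{F{\left(98 \right)}}{-4157 - -4502} = - \frac{35}{-4157 - -4502} = - \frac{35}{-4157 + 4502} = - \frac{35}{345} = \left(-35\right) \frac{1}{345} = - \frac{7}{69}$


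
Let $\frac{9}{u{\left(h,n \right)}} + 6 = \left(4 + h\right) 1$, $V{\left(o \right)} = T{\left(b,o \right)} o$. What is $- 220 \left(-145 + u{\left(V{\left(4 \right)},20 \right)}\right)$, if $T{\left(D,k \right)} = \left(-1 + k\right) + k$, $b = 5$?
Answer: $\frac{413710}{13} \approx 31824.0$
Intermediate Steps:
$T{\left(D,k \right)} = -1 + 2 k$
$V{\left(o \right)} = o \left(-1 + 2 o\right)$ ($V{\left(o \right)} = \left(-1 + 2 o\right) o = o \left(-1 + 2 o\right)$)
$u{\left(h,n \right)} = \frac{9}{-2 + h}$ ($u{\left(h,n \right)} = \frac{9}{-6 + \left(4 + h\right) 1} = \frac{9}{-6 + \left(4 + h\right)} = \frac{9}{-2 + h}$)
$- 220 \left(-145 + u{\left(V{\left(4 \right)},20 \right)}\right) = - 220 \left(-145 + \frac{9}{-2 + 4 \left(-1 + 2 \cdot 4\right)}\right) = - 220 \left(-145 + \frac{9}{-2 + 4 \left(-1 + 8\right)}\right) = - 220 \left(-145 + \frac{9}{-2 + 4 \cdot 7}\right) = - 220 \left(-145 + \frac{9}{-2 + 28}\right) = - 220 \left(-145 + \frac{9}{26}\right) = \left(-220\right) \left(- \frac{3761}{26}\right) = \frac{413710}{13}$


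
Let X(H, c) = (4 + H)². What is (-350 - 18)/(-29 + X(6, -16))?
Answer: -368/71 ≈ -5.1831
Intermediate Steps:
(-350 - 18)/(-29 + X(6, -16)) = (-350 - 18)/(-29 + (4 + 6)²) = -368/(-29 + 10²) = -368/(-29 + 100) = -368/71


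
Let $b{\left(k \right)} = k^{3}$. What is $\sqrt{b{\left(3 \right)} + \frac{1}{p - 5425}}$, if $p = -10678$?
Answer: $\frac{2 \sqrt{1750315585}}{16103} \approx 5.1961$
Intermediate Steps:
$\sqrt{b{\left(3 \right)} + \frac{1}{p - 5425}} = \sqrt{3^{3} + \frac{1}{-10678 - 5425}} = \sqrt{27 + \frac{1}{-16103}} = \sqrt{27 - \frac{1}{16103}} = \sqrt{\frac{434780}{16103}} = \frac{2 \sqrt{1750315585}}{16103}$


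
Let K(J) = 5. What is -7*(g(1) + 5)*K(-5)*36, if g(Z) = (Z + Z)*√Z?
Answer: -8820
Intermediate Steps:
g(Z) = 2*Z^(3/2) (g(Z) = (2*Z)*√Z = 2*Z^(3/2))
-7*(g(1) + 5)*K(-5)*36 = -7*(2*1^(3/2) + 5)*5*36 = -7*(2*1 + 5)*5*36 = -7*(2 + 5)*5*36 = -49*5*36 = -7*35*36 = -245*36 = -8820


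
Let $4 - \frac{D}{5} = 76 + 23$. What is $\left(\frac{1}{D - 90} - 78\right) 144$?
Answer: $- \frac{6346224}{565} \approx -11232.0$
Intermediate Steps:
$D = -475$ ($D = 20 - 5 \left(76 + 23\right) = 20 - 495 = -475$)
$\left(\frac{1}{D - 90} - 78\right) 144 = \left(\frac{1}{-475 - 90} - 78\right) 144 = \left(\frac{1}{-565} - 78\right) 144 = \left(- \frac{1}{565} - 78\right) 144 = \left(- \frac{44071}{565}\right) 144 = - \frac{6346224}{565}$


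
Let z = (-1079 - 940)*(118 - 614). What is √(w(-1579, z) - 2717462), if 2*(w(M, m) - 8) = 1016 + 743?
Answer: I*√10866298/2 ≈ 1648.2*I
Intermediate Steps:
z = 1001424 (z = -2019*(-496) = 1001424)
w(M, m) = 1775/2 (w(M, m) = 8 + (1016 + 743)/2 = 8 + (½)*1759 = 8 + 1759/2 = 1775/2)
√(w(-1579, z) - 2717462) = √(1775/2 - 2717462) = √(-5433149/2) = I*√10866298/2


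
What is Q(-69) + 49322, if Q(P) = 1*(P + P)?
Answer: 49184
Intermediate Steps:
Q(P) = 2*P (Q(P) = 1*(2*P) = 2*P)
Q(-69) + 49322 = 2*(-69) + 49322 = -138 + 49322 = 49184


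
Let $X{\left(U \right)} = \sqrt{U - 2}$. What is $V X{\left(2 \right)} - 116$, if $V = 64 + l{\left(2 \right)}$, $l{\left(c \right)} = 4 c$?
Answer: $-116$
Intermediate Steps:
$X{\left(U \right)} = \sqrt{-2 + U}$
$V = 72$ ($V = 64 + 4 \cdot 2 = 64 + 8 = 72$)
$V X{\left(2 \right)} - 116 = 72 \sqrt{-2 + 2} - 116 = 72 \sqrt{0} - 116 = 72 \cdot 0 - 116 = 0 - 116 = -116$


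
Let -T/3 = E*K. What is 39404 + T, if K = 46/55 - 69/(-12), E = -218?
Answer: 4808263/110 ≈ 43712.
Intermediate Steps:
K = 1449/220 (K = 46*(1/55) - 69*(-1/12) = 46/55 + 23/4 = 1449/220 ≈ 6.5864)
T = 473823/110 (T = -(-654)*1449/220 = -3*(-157941/110) = 473823/110 ≈ 4307.5)
39404 + T = 39404 + 473823/110 = 4808263/110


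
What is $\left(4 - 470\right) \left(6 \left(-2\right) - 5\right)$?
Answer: $7922$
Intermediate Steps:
$\left(4 - 470\right) \left(6 \left(-2\right) - 5\right) = - 466 \left(-12 - 5\right) = \left(-466\right) \left(-17\right) = 7922$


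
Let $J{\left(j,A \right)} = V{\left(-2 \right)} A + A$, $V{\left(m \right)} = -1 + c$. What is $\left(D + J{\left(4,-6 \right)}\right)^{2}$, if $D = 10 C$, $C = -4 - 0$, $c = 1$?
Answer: $2116$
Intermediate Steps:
$V{\left(m \right)} = 0$ ($V{\left(m \right)} = -1 + 1 = 0$)
$C = -4$ ($C = -4 + 0 = -4$)
$J{\left(j,A \right)} = A$ ($J{\left(j,A \right)} = 0 A + A = 0 + A = A$)
$D = -40$ ($D = 10 \left(-4\right) = -40$)
$\left(D + J{\left(4,-6 \right)}\right)^{2} = \left(-40 - 6\right)^{2} = \left(-46\right)^{2} = 2116$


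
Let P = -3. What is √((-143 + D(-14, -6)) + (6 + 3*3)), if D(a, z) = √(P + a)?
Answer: √(-128 + I*√17) ≈ 0.1822 + 11.315*I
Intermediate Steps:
D(a, z) = √(-3 + a)
√((-143 + D(-14, -6)) + (6 + 3*3)) = √((-143 + √(-3 - 14)) + (6 + 3*3)) = √((-143 + √(-17)) + (6 + 9)) = √((-143 + I*√17) + 15) = √(-128 + I*√17)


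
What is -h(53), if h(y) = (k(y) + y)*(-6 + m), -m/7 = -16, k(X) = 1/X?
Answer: -5620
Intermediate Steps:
m = 112 (m = -7*(-16) = 112)
h(y) = 106*y + 106/y (h(y) = (1/y + y)*(-6 + 112) = (y + 1/y)*106 = 106*y + 106/y)
-h(53) = -(106*53 + 106/53) = -(5618 + 106*(1/53)) = -(5618 + 2) = -1*5620 = -5620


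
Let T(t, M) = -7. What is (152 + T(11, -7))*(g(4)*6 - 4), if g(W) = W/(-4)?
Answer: -1450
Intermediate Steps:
g(W) = -W/4 (g(W) = W*(-¼) = -W/4)
(152 + T(11, -7))*(g(4)*6 - 4) = (152 - 7)*(-¼*4*6 - 4) = 145*(-1*6 - 4) = 145*(-6 - 4) = 145*(-10) = -1450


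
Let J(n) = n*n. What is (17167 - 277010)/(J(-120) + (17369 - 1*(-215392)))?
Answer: -259843/247161 ≈ -1.0513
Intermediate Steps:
J(n) = n²
(17167 - 277010)/(J(-120) + (17369 - 1*(-215392))) = (17167 - 277010)/((-120)² + (17369 - 1*(-215392))) = -259843/(14400 + (17369 + 215392)) = -259843/(14400 + 232761) = -259843/247161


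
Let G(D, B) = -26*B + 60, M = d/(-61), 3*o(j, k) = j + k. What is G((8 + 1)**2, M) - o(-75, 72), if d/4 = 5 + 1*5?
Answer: 4761/61 ≈ 78.049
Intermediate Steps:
o(j, k) = j/3 + k/3 (o(j, k) = (j + k)/3 = j/3 + k/3)
d = 40 (d = 4*(5 + 1*5) = 4*(5 + 5) = 4*10 = 40)
M = -40/61 (M = 40/(-61) = 40*(-1/61) = -40/61 ≈ -0.65574)
G(D, B) = 60 - 26*B
G((8 + 1)**2, M) - o(-75, 72) = (60 - 26*(-40/61)) - ((1/3)*(-75) + (1/3)*72) = (60 + 1040/61) - (-25 + 24) = 4700/61 - 1*(-1) = 4700/61 + 1 = 4761/61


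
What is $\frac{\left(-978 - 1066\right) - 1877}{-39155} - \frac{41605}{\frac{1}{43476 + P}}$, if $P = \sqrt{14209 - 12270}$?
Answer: $- \frac{70824307157979}{39155} - 41605 \sqrt{1939} \approx -1.8107 \cdot 10^{9}$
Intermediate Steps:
$P = \sqrt{1939} \approx 44.034$
$\frac{\left(-978 - 1066\right) - 1877}{-39155} - \frac{41605}{\frac{1}{43476 + P}} = \frac{\left(-978 - 1066\right) - 1877}{-39155} - \frac{41605}{\frac{1}{43476 + \sqrt{1939}}} = \left(-2044 - 1877\right) \left(- \frac{1}{39155}\right) - 41605 \left(43476 + \sqrt{1939}\right) = \left(-3921\right) \left(- \frac{1}{39155}\right) - \left(1808818980 + 41605 \sqrt{1939}\right) = \frac{3921}{39155} - \left(1808818980 + 41605 \sqrt{1939}\right) = - \frac{70824307157979}{39155} - 41605 \sqrt{1939}$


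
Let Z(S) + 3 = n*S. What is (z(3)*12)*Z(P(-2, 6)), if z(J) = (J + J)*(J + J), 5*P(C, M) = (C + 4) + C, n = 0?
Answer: -1296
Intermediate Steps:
P(C, M) = 4/5 + 2*C/5 (P(C, M) = ((C + 4) + C)/5 = ((4 + C) + C)/5 = (4 + 2*C)/5 = 4/5 + 2*C/5)
Z(S) = -3 (Z(S) = -3 + 0*S = -3 + 0 = -3)
z(J) = 4*J**2 (z(J) = (2*J)*(2*J) = 4*J**2)
(z(3)*12)*Z(P(-2, 6)) = ((4*3**2)*12)*(-3) = ((4*9)*12)*(-3) = (36*12)*(-3) = 432*(-3) = -1296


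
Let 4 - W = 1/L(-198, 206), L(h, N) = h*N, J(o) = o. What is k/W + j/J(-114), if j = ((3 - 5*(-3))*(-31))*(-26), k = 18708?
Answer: 742298538/163153 ≈ 4549.7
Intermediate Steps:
j = 14508 (j = ((3 + 15)*(-31))*(-26) = (18*(-31))*(-26) = -558*(-26) = 14508)
L(h, N) = N*h
W = 163153/40788 (W = 4 - 1/(206*(-198)) = 4 - 1/(-40788) = 4 - 1*(-1/40788) = 4 + 1/40788 = 163153/40788 ≈ 4.0000)
k/W + j/J(-114) = 18708/(163153/40788) + 14508/(-114) = 18708*(40788/163153) + 14508*(-1/114) = 763061904/163153 - 2418/19 = 742298538/163153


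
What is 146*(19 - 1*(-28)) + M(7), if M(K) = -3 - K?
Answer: 6852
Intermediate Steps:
146*(19 - 1*(-28)) + M(7) = 146*(19 - 1*(-28)) + (-3 - 1*7) = 146*(19 + 28) + (-3 - 7) = 146*47 - 10 = 6862 - 10 = 6852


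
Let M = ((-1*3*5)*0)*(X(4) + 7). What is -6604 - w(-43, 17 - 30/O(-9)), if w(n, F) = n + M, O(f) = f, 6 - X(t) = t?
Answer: -6561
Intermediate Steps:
X(t) = 6 - t
M = 0 (M = ((-1*3*5)*0)*((6 - 1*4) + 7) = (-3*5*0)*((6 - 4) + 7) = (-15*0)*(2 + 7) = 0*9 = 0)
w(n, F) = n (w(n, F) = n + 0 = n)
-6604 - w(-43, 17 - 30/O(-9)) = -6604 - 1*(-43) = -6604 + 43 = -6561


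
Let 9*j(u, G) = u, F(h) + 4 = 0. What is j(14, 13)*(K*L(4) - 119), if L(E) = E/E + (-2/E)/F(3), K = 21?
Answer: -5341/36 ≈ -148.36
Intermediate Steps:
F(h) = -4 (F(h) = -4 + 0 = -4)
j(u, G) = u/9
L(E) = 1 + 1/(2*E) (L(E) = E/E - 2/E/(-4) = 1 - 2/E*(-¼) = 1 + 1/(2*E))
j(14, 13)*(K*L(4) - 119) = ((⅑)*14)*(21*((½ + 4)/4) - 119) = 14*(21*((¼)*(9/2)) - 119)/9 = 14*(21*(9/8) - 119)/9 = 14*(189/8 - 119)/9 = (14/9)*(-763/8) = -5341/36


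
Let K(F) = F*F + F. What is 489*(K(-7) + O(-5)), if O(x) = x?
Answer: 18093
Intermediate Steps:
K(F) = F + F² (K(F) = F² + F = F + F²)
489*(K(-7) + O(-5)) = 489*(-7*(1 - 7) - 5) = 489*(-7*(-6) - 5) = 489*(42 - 5) = 489*37 = 18093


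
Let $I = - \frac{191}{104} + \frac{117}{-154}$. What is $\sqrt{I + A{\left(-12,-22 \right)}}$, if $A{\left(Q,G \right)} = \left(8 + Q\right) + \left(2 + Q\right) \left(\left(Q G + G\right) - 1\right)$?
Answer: $\frac{i \sqrt{38742910206}}{4004} \approx 49.159 i$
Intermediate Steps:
$I = - \frac{20791}{8008}$ ($I = \left(-191\right) \frac{1}{104} + 117 \left(- \frac{1}{154}\right) = - \frac{191}{104} - \frac{117}{154} = - \frac{20791}{8008} \approx -2.5963$)
$A{\left(Q,G \right)} = 8 + Q + \left(2 + Q\right) \left(-1 + G + G Q\right)$ ($A{\left(Q,G \right)} = \left(8 + Q\right) + \left(2 + Q\right) \left(\left(G Q + G\right) - 1\right) = \left(8 + Q\right) + \left(2 + Q\right) \left(\left(G + G Q\right) - 1\right) = \left(8 + Q\right) + \left(2 + Q\right) \left(-1 + G + G Q\right) = 8 + Q + \left(2 + Q\right) \left(-1 + G + G Q\right)$)
$\sqrt{I + A{\left(-12,-22 \right)}} = \sqrt{- \frac{20791}{8008} + \left(6 + 2 \left(-22\right) - 22 \left(-12\right)^{2} + 3 \left(-22\right) \left(-12\right)\right)} = \sqrt{- \frac{20791}{8008} + \left(6 - 44 - 3168 + 792\right)} = \sqrt{- \frac{20791}{8008} - 2414} = \sqrt{- \frac{19352103}{8008}} = \frac{i \sqrt{38742910206}}{4004}$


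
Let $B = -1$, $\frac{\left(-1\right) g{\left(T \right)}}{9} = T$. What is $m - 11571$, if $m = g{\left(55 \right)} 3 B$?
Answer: $-10086$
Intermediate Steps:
$g{\left(T \right)} = - 9 T$
$m = 1485$ ($m = \left(-9\right) 55 \cdot 3 \left(-1\right) = \left(-495\right) \left(-3\right) = 1485$)
$m - 11571 = 1485 - 11571 = -10086$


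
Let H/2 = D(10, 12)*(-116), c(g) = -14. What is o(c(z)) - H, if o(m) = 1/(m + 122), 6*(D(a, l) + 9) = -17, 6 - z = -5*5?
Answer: -296495/108 ≈ -2745.3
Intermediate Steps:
z = 31 (z = 6 - (-5)*5 = 6 - 1*(-25) = 6 + 25 = 31)
D(a, l) = -71/6 (D(a, l) = -9 + (⅙)*(-17) = -9 - 17/6 = -71/6)
o(m) = 1/(122 + m)
H = 8236/3 (H = 2*(-71/6*(-116)) = 2*(4118/3) = 8236/3 ≈ 2745.3)
o(c(z)) - H = 1/(122 - 14) - 1*8236/3 = 1/108 - 8236/3 = -296495/108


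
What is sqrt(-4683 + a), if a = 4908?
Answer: 15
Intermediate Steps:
sqrt(-4683 + a) = sqrt(-4683 + 4908) = sqrt(225) = 15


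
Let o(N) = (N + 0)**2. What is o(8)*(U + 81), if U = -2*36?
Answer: 576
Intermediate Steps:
U = -72
o(N) = N**2
o(8)*(U + 81) = 8**2*(-72 + 81) = 64*9 = 576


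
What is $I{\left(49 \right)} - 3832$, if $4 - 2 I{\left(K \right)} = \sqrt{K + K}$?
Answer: $-3830 - \frac{7 \sqrt{2}}{2} \approx -3834.9$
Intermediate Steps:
$I{\left(K \right)} = 2 - \frac{\sqrt{2} \sqrt{K}}{2}$ ($I{\left(K \right)} = 2 - \frac{\sqrt{K + K}}{2} = 2 - \frac{\sqrt{2 K}}{2} = 2 - \frac{\sqrt{2} \sqrt{K}}{2}$)
$I{\left(49 \right)} - 3832 = \left(2 - \frac{\sqrt{2} \sqrt{49}}{2}\right) - 3832 = \left(2 - \frac{1}{2} \sqrt{2} \cdot 7\right) - 3832 = \left(2 - \frac{7 \sqrt{2}}{2}\right) - 3832 = -3830 - \frac{7 \sqrt{2}}{2}$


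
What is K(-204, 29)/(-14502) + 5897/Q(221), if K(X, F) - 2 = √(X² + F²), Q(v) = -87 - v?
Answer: -42759455/2233308 - √42457/14502 ≈ -19.160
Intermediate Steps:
K(X, F) = 2 + √(F² + X²) (K(X, F) = 2 + √(X² + F²) = 2 + √(F² + X²))
K(-204, 29)/(-14502) + 5897/Q(221) = (2 + √(29² + (-204)²))/(-14502) + 5897/(-87 - 1*221) = (2 + √(841 + 41616))*(-1/14502) + 5897/(-87 - 221) = (2 + √42457)*(-1/14502) + 5897/(-308) = (-1/7251 - √42457/14502) + 5897*(-1/308) = (-1/7251 - √42457/14502) - 5897/308 = -42759455/2233308 - √42457/14502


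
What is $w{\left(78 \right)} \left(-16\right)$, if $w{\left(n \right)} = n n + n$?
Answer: $-98592$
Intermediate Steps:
$w{\left(n \right)} = n + n^{2}$ ($w{\left(n \right)} = n^{2} + n = n + n^{2}$)
$w{\left(78 \right)} \left(-16\right) = 78 \left(1 + 78\right) \left(-16\right) = 78 \cdot 79 \left(-16\right) = 6162 \left(-16\right) = -98592$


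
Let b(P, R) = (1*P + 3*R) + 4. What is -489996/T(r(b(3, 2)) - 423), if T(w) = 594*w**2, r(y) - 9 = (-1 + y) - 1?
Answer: -698/137423 ≈ -0.0050792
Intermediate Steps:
b(P, R) = 4 + P + 3*R (b(P, R) = (P + 3*R) + 4 = 4 + P + 3*R)
r(y) = 7 + y (r(y) = 9 + ((-1 + y) - 1) = 9 + (-2 + y) = 7 + y)
-489996/T(r(b(3, 2)) - 423) = -489996*1/(594*((7 + (4 + 3 + 3*2)) - 423)**2) = -489996*1/(594*((7 + (4 + 3 + 6)) - 423)**2) = -489996*1/(594*((7 + 13) - 423)**2) = -489996*1/(594*(20 - 423)**2) = -489996/(594*(-403)**2) = -489996/(594*162409) = -489996/96470946 = -489996*1/96470946 = -698/137423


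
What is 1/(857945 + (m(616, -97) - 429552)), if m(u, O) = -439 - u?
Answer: 1/427338 ≈ 2.3401e-6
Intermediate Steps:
1/(857945 + (m(616, -97) - 429552)) = 1/(857945 + ((-439 - 1*616) - 429552)) = 1/(857945 + ((-439 - 616) - 429552)) = 1/(857945 + (-1055 - 429552)) = 1/(857945 - 430607) = 1/427338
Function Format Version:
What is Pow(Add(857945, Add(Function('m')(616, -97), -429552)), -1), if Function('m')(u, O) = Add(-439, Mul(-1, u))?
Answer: Rational(1, 427338) ≈ 2.3401e-6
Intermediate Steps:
Pow(Add(857945, Add(Function('m')(616, -97), -429552)), -1) = Pow(Add(857945, Add(Add(-439, Mul(-1, 616)), -429552)), -1) = Pow(Add(857945, Add(Add(-439, -616), -429552)), -1) = Pow(Add(857945, Add(-1055, -429552)), -1) = Pow(Add(857945, -430607), -1) = Pow(427338, -1) = Rational(1, 427338)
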